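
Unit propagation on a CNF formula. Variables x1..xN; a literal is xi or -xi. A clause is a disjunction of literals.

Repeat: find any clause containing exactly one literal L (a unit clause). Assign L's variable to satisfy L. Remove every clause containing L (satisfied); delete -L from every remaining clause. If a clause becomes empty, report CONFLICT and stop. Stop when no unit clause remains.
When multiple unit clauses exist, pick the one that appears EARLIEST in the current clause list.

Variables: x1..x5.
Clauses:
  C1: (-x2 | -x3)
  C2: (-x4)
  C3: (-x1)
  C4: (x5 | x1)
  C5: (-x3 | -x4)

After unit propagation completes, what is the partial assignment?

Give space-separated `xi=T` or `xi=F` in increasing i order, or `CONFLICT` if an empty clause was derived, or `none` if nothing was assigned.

unit clause [-4] forces x4=F; simplify:
  satisfied 2 clause(s); 3 remain; assigned so far: [4]
unit clause [-1] forces x1=F; simplify:
  drop 1 from [5, 1] -> [5]
  satisfied 1 clause(s); 2 remain; assigned so far: [1, 4]
unit clause [5] forces x5=T; simplify:
  satisfied 1 clause(s); 1 remain; assigned so far: [1, 4, 5]

Answer: x1=F x4=F x5=T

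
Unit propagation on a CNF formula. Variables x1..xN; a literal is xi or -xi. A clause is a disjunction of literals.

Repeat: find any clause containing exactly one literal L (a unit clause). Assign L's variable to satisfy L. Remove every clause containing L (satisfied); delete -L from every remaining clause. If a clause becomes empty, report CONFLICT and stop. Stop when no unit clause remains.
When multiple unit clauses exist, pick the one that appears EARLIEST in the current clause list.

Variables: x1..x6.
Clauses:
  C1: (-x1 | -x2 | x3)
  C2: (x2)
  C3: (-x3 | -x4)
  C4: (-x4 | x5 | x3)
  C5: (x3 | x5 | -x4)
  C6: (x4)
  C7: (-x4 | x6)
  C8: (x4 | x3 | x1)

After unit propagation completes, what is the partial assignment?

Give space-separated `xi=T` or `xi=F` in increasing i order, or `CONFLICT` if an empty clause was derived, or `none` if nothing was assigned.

unit clause [2] forces x2=T; simplify:
  drop -2 from [-1, -2, 3] -> [-1, 3]
  satisfied 1 clause(s); 7 remain; assigned so far: [2]
unit clause [4] forces x4=T; simplify:
  drop -4 from [-3, -4] -> [-3]
  drop -4 from [-4, 5, 3] -> [5, 3]
  drop -4 from [3, 5, -4] -> [3, 5]
  drop -4 from [-4, 6] -> [6]
  satisfied 2 clause(s); 5 remain; assigned so far: [2, 4]
unit clause [-3] forces x3=F; simplify:
  drop 3 from [-1, 3] -> [-1]
  drop 3 from [5, 3] -> [5]
  drop 3 from [3, 5] -> [5]
  satisfied 1 clause(s); 4 remain; assigned so far: [2, 3, 4]
unit clause [-1] forces x1=F; simplify:
  satisfied 1 clause(s); 3 remain; assigned so far: [1, 2, 3, 4]
unit clause [5] forces x5=T; simplify:
  satisfied 2 clause(s); 1 remain; assigned so far: [1, 2, 3, 4, 5]
unit clause [6] forces x6=T; simplify:
  satisfied 1 clause(s); 0 remain; assigned so far: [1, 2, 3, 4, 5, 6]

Answer: x1=F x2=T x3=F x4=T x5=T x6=T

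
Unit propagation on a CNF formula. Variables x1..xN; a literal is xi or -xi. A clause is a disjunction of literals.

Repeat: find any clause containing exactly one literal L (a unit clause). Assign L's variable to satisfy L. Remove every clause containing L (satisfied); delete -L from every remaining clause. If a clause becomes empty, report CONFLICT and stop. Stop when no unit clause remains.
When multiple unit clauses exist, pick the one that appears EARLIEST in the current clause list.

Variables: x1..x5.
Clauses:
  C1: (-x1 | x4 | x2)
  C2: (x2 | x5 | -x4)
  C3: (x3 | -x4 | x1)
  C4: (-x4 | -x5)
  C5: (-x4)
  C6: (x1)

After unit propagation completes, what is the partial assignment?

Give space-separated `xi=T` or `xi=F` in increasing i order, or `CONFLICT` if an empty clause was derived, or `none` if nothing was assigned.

unit clause [-4] forces x4=F; simplify:
  drop 4 from [-1, 4, 2] -> [-1, 2]
  satisfied 4 clause(s); 2 remain; assigned so far: [4]
unit clause [1] forces x1=T; simplify:
  drop -1 from [-1, 2] -> [2]
  satisfied 1 clause(s); 1 remain; assigned so far: [1, 4]
unit clause [2] forces x2=T; simplify:
  satisfied 1 clause(s); 0 remain; assigned so far: [1, 2, 4]

Answer: x1=T x2=T x4=F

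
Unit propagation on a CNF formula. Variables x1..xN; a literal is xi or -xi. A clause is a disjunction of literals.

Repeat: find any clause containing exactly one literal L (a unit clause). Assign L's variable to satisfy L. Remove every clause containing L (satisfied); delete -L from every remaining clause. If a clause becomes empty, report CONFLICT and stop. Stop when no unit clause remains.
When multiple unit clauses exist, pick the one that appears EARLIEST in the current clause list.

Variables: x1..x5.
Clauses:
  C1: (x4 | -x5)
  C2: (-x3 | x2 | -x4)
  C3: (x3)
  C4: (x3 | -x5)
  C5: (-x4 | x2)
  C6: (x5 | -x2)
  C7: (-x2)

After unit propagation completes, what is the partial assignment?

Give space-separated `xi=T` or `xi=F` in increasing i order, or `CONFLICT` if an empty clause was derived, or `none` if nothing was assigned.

unit clause [3] forces x3=T; simplify:
  drop -3 from [-3, 2, -4] -> [2, -4]
  satisfied 2 clause(s); 5 remain; assigned so far: [3]
unit clause [-2] forces x2=F; simplify:
  drop 2 from [2, -4] -> [-4]
  drop 2 from [-4, 2] -> [-4]
  satisfied 2 clause(s); 3 remain; assigned so far: [2, 3]
unit clause [-4] forces x4=F; simplify:
  drop 4 from [4, -5] -> [-5]
  satisfied 2 clause(s); 1 remain; assigned so far: [2, 3, 4]
unit clause [-5] forces x5=F; simplify:
  satisfied 1 clause(s); 0 remain; assigned so far: [2, 3, 4, 5]

Answer: x2=F x3=T x4=F x5=F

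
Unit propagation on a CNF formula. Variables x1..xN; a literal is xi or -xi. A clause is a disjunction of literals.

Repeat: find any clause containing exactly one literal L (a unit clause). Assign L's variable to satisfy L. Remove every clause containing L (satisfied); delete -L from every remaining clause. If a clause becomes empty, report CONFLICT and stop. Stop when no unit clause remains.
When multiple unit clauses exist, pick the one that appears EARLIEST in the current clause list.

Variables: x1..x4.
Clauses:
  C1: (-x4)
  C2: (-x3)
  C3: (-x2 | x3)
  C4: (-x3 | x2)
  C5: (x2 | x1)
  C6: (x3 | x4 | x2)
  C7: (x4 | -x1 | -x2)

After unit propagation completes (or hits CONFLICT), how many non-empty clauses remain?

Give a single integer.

unit clause [-4] forces x4=F; simplify:
  drop 4 from [3, 4, 2] -> [3, 2]
  drop 4 from [4, -1, -2] -> [-1, -2]
  satisfied 1 clause(s); 6 remain; assigned so far: [4]
unit clause [-3] forces x3=F; simplify:
  drop 3 from [-2, 3] -> [-2]
  drop 3 from [3, 2] -> [2]
  satisfied 2 clause(s); 4 remain; assigned so far: [3, 4]
unit clause [-2] forces x2=F; simplify:
  drop 2 from [2, 1] -> [1]
  drop 2 from [2] -> [] (empty!)
  satisfied 2 clause(s); 2 remain; assigned so far: [2, 3, 4]
CONFLICT (empty clause)

Answer: 1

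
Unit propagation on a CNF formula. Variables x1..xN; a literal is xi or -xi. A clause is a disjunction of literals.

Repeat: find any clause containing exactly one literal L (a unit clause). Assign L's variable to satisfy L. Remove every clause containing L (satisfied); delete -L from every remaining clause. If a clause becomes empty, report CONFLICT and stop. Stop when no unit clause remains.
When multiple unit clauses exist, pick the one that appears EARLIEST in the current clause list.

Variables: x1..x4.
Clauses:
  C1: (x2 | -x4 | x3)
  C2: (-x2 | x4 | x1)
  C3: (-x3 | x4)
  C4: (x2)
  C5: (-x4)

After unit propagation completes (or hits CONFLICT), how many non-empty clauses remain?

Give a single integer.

unit clause [2] forces x2=T; simplify:
  drop -2 from [-2, 4, 1] -> [4, 1]
  satisfied 2 clause(s); 3 remain; assigned so far: [2]
unit clause [-4] forces x4=F; simplify:
  drop 4 from [4, 1] -> [1]
  drop 4 from [-3, 4] -> [-3]
  satisfied 1 clause(s); 2 remain; assigned so far: [2, 4]
unit clause [1] forces x1=T; simplify:
  satisfied 1 clause(s); 1 remain; assigned so far: [1, 2, 4]
unit clause [-3] forces x3=F; simplify:
  satisfied 1 clause(s); 0 remain; assigned so far: [1, 2, 3, 4]

Answer: 0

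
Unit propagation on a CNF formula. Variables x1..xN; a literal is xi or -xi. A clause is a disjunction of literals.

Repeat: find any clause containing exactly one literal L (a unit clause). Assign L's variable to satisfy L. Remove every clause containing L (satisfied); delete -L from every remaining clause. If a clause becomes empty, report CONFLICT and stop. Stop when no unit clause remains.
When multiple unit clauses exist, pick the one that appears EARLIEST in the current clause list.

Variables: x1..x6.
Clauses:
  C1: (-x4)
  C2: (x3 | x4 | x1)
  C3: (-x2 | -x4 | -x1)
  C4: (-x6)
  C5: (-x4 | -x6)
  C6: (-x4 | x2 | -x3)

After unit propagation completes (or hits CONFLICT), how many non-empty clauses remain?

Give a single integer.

Answer: 1

Derivation:
unit clause [-4] forces x4=F; simplify:
  drop 4 from [3, 4, 1] -> [3, 1]
  satisfied 4 clause(s); 2 remain; assigned so far: [4]
unit clause [-6] forces x6=F; simplify:
  satisfied 1 clause(s); 1 remain; assigned so far: [4, 6]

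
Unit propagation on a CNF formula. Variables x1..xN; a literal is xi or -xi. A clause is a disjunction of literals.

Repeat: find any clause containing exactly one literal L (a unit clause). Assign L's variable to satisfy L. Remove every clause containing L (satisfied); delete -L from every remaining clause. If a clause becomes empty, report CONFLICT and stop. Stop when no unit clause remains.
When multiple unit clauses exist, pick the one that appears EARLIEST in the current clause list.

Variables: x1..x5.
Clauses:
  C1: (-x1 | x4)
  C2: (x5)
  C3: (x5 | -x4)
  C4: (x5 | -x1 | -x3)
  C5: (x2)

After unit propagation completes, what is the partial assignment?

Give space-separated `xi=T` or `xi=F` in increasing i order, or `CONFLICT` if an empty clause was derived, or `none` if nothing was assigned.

unit clause [5] forces x5=T; simplify:
  satisfied 3 clause(s); 2 remain; assigned so far: [5]
unit clause [2] forces x2=T; simplify:
  satisfied 1 clause(s); 1 remain; assigned so far: [2, 5]

Answer: x2=T x5=T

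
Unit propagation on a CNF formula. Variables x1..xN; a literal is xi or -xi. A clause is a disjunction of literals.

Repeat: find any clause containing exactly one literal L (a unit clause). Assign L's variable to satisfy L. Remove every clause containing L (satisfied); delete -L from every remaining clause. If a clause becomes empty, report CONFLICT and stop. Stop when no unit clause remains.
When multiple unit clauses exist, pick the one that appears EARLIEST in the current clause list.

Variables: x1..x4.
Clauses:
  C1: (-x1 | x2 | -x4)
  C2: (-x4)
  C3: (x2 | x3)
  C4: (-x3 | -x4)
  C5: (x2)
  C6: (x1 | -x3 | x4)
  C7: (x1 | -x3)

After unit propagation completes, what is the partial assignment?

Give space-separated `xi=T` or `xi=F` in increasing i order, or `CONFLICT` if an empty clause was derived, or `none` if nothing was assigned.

unit clause [-4] forces x4=F; simplify:
  drop 4 from [1, -3, 4] -> [1, -3]
  satisfied 3 clause(s); 4 remain; assigned so far: [4]
unit clause [2] forces x2=T; simplify:
  satisfied 2 clause(s); 2 remain; assigned so far: [2, 4]

Answer: x2=T x4=F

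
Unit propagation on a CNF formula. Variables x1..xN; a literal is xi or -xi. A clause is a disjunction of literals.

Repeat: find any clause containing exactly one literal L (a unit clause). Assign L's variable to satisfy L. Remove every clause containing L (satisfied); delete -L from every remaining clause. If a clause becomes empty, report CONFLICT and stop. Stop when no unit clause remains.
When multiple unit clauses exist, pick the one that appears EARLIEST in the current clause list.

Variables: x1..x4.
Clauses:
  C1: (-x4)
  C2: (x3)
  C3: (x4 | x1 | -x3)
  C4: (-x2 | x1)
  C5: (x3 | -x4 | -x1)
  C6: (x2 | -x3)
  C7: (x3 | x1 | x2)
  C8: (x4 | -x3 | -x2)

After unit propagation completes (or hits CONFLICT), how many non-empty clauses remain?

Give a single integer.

Answer: 0

Derivation:
unit clause [-4] forces x4=F; simplify:
  drop 4 from [4, 1, -3] -> [1, -3]
  drop 4 from [4, -3, -2] -> [-3, -2]
  satisfied 2 clause(s); 6 remain; assigned so far: [4]
unit clause [3] forces x3=T; simplify:
  drop -3 from [1, -3] -> [1]
  drop -3 from [2, -3] -> [2]
  drop -3 from [-3, -2] -> [-2]
  satisfied 2 clause(s); 4 remain; assigned so far: [3, 4]
unit clause [1] forces x1=T; simplify:
  satisfied 2 clause(s); 2 remain; assigned so far: [1, 3, 4]
unit clause [2] forces x2=T; simplify:
  drop -2 from [-2] -> [] (empty!)
  satisfied 1 clause(s); 1 remain; assigned so far: [1, 2, 3, 4]
CONFLICT (empty clause)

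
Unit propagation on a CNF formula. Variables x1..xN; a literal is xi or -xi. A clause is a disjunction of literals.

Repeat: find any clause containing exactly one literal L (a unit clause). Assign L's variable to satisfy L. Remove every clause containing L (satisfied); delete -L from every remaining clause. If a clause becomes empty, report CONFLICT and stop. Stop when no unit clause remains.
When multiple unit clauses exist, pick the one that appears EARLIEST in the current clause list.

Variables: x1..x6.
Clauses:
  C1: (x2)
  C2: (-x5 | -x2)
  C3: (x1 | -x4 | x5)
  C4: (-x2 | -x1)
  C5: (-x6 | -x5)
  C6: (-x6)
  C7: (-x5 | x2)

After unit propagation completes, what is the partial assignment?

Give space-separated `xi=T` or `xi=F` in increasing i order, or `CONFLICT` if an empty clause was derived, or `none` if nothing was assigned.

Answer: x1=F x2=T x4=F x5=F x6=F

Derivation:
unit clause [2] forces x2=T; simplify:
  drop -2 from [-5, -2] -> [-5]
  drop -2 from [-2, -1] -> [-1]
  satisfied 2 clause(s); 5 remain; assigned so far: [2]
unit clause [-5] forces x5=F; simplify:
  drop 5 from [1, -4, 5] -> [1, -4]
  satisfied 2 clause(s); 3 remain; assigned so far: [2, 5]
unit clause [-1] forces x1=F; simplify:
  drop 1 from [1, -4] -> [-4]
  satisfied 1 clause(s); 2 remain; assigned so far: [1, 2, 5]
unit clause [-4] forces x4=F; simplify:
  satisfied 1 clause(s); 1 remain; assigned so far: [1, 2, 4, 5]
unit clause [-6] forces x6=F; simplify:
  satisfied 1 clause(s); 0 remain; assigned so far: [1, 2, 4, 5, 6]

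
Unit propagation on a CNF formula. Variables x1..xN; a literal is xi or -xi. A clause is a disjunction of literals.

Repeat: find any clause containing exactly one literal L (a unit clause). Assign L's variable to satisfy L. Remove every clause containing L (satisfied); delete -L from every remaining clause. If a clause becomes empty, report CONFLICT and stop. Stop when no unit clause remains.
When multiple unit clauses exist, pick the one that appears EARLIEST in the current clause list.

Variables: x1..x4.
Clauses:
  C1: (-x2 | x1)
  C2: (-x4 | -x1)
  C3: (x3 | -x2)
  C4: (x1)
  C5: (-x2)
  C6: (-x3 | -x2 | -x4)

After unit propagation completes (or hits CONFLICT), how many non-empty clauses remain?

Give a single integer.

unit clause [1] forces x1=T; simplify:
  drop -1 from [-4, -1] -> [-4]
  satisfied 2 clause(s); 4 remain; assigned so far: [1]
unit clause [-4] forces x4=F; simplify:
  satisfied 2 clause(s); 2 remain; assigned so far: [1, 4]
unit clause [-2] forces x2=F; simplify:
  satisfied 2 clause(s); 0 remain; assigned so far: [1, 2, 4]

Answer: 0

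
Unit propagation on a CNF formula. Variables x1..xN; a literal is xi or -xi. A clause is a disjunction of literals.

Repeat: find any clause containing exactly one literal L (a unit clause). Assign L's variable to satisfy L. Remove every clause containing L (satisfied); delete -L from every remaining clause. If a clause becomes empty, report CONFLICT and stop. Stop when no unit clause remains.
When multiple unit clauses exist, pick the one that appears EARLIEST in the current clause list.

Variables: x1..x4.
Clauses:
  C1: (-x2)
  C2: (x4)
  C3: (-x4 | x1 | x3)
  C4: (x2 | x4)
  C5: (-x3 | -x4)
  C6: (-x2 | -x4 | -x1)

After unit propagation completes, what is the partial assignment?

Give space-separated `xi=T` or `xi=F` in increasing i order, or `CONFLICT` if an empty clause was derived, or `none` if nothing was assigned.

unit clause [-2] forces x2=F; simplify:
  drop 2 from [2, 4] -> [4]
  satisfied 2 clause(s); 4 remain; assigned so far: [2]
unit clause [4] forces x4=T; simplify:
  drop -4 from [-4, 1, 3] -> [1, 3]
  drop -4 from [-3, -4] -> [-3]
  satisfied 2 clause(s); 2 remain; assigned so far: [2, 4]
unit clause [-3] forces x3=F; simplify:
  drop 3 from [1, 3] -> [1]
  satisfied 1 clause(s); 1 remain; assigned so far: [2, 3, 4]
unit clause [1] forces x1=T; simplify:
  satisfied 1 clause(s); 0 remain; assigned so far: [1, 2, 3, 4]

Answer: x1=T x2=F x3=F x4=T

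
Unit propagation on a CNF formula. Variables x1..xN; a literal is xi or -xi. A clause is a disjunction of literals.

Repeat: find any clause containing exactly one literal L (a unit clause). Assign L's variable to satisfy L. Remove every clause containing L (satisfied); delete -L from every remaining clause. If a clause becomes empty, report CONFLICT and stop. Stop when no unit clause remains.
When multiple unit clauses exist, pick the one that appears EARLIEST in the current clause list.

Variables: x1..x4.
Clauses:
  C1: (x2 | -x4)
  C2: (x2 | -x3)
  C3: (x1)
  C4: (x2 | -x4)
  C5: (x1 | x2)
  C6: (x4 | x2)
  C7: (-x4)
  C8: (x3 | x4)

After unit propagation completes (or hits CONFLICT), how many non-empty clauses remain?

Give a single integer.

Answer: 0

Derivation:
unit clause [1] forces x1=T; simplify:
  satisfied 2 clause(s); 6 remain; assigned so far: [1]
unit clause [-4] forces x4=F; simplify:
  drop 4 from [4, 2] -> [2]
  drop 4 from [3, 4] -> [3]
  satisfied 3 clause(s); 3 remain; assigned so far: [1, 4]
unit clause [2] forces x2=T; simplify:
  satisfied 2 clause(s); 1 remain; assigned so far: [1, 2, 4]
unit clause [3] forces x3=T; simplify:
  satisfied 1 clause(s); 0 remain; assigned so far: [1, 2, 3, 4]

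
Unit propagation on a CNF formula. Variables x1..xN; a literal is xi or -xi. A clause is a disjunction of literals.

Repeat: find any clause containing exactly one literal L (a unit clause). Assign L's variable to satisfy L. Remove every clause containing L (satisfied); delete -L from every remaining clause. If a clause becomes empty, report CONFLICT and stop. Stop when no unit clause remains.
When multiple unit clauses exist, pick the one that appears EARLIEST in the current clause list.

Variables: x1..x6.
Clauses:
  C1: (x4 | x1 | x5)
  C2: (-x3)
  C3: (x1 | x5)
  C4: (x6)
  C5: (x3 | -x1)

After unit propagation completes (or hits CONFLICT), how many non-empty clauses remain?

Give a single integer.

Answer: 0

Derivation:
unit clause [-3] forces x3=F; simplify:
  drop 3 from [3, -1] -> [-1]
  satisfied 1 clause(s); 4 remain; assigned so far: [3]
unit clause [6] forces x6=T; simplify:
  satisfied 1 clause(s); 3 remain; assigned so far: [3, 6]
unit clause [-1] forces x1=F; simplify:
  drop 1 from [4, 1, 5] -> [4, 5]
  drop 1 from [1, 5] -> [5]
  satisfied 1 clause(s); 2 remain; assigned so far: [1, 3, 6]
unit clause [5] forces x5=T; simplify:
  satisfied 2 clause(s); 0 remain; assigned so far: [1, 3, 5, 6]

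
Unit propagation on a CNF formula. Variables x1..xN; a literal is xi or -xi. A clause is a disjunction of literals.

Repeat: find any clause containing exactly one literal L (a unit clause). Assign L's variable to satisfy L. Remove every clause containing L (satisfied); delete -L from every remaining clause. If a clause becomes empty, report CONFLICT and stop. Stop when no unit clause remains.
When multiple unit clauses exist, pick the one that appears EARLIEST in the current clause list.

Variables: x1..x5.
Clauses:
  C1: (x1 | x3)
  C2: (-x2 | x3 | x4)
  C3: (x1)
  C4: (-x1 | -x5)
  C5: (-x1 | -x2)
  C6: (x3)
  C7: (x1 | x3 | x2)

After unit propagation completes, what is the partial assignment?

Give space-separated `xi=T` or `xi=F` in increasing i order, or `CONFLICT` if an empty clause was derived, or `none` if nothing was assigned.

unit clause [1] forces x1=T; simplify:
  drop -1 from [-1, -5] -> [-5]
  drop -1 from [-1, -2] -> [-2]
  satisfied 3 clause(s); 4 remain; assigned so far: [1]
unit clause [-5] forces x5=F; simplify:
  satisfied 1 clause(s); 3 remain; assigned so far: [1, 5]
unit clause [-2] forces x2=F; simplify:
  satisfied 2 clause(s); 1 remain; assigned so far: [1, 2, 5]
unit clause [3] forces x3=T; simplify:
  satisfied 1 clause(s); 0 remain; assigned so far: [1, 2, 3, 5]

Answer: x1=T x2=F x3=T x5=F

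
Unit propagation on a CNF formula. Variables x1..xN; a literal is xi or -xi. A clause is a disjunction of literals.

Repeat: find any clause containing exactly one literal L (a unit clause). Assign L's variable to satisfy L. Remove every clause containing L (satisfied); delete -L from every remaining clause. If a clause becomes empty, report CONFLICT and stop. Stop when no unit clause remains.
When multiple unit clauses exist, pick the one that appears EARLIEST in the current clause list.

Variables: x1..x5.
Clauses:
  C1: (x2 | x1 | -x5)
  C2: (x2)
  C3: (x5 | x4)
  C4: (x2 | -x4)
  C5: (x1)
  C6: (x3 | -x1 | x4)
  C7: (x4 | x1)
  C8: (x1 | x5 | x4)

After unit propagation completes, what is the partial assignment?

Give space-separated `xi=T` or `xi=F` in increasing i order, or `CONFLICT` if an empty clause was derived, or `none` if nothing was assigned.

unit clause [2] forces x2=T; simplify:
  satisfied 3 clause(s); 5 remain; assigned so far: [2]
unit clause [1] forces x1=T; simplify:
  drop -1 from [3, -1, 4] -> [3, 4]
  satisfied 3 clause(s); 2 remain; assigned so far: [1, 2]

Answer: x1=T x2=T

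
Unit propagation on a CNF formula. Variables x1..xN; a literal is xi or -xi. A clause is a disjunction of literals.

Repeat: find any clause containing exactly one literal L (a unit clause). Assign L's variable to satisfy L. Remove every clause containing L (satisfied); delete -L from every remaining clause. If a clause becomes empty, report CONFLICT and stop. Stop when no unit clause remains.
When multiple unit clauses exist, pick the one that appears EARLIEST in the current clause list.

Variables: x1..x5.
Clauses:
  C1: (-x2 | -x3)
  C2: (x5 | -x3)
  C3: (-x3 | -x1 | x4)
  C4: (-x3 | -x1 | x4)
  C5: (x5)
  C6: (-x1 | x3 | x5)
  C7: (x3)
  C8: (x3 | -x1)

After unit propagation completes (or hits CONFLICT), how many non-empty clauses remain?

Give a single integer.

unit clause [5] forces x5=T; simplify:
  satisfied 3 clause(s); 5 remain; assigned so far: [5]
unit clause [3] forces x3=T; simplify:
  drop -3 from [-2, -3] -> [-2]
  drop -3 from [-3, -1, 4] -> [-1, 4]
  drop -3 from [-3, -1, 4] -> [-1, 4]
  satisfied 2 clause(s); 3 remain; assigned so far: [3, 5]
unit clause [-2] forces x2=F; simplify:
  satisfied 1 clause(s); 2 remain; assigned so far: [2, 3, 5]

Answer: 2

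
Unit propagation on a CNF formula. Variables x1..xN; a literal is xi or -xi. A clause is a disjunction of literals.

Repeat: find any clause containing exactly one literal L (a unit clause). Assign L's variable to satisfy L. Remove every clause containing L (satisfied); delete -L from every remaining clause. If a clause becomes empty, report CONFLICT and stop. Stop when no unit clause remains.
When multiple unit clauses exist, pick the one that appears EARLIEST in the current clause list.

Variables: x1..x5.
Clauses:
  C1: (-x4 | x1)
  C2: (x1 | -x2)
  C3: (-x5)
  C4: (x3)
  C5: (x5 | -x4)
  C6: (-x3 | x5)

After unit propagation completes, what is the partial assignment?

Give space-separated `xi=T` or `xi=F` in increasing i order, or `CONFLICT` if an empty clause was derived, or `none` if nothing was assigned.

unit clause [-5] forces x5=F; simplify:
  drop 5 from [5, -4] -> [-4]
  drop 5 from [-3, 5] -> [-3]
  satisfied 1 clause(s); 5 remain; assigned so far: [5]
unit clause [3] forces x3=T; simplify:
  drop -3 from [-3] -> [] (empty!)
  satisfied 1 clause(s); 4 remain; assigned so far: [3, 5]
CONFLICT (empty clause)

Answer: CONFLICT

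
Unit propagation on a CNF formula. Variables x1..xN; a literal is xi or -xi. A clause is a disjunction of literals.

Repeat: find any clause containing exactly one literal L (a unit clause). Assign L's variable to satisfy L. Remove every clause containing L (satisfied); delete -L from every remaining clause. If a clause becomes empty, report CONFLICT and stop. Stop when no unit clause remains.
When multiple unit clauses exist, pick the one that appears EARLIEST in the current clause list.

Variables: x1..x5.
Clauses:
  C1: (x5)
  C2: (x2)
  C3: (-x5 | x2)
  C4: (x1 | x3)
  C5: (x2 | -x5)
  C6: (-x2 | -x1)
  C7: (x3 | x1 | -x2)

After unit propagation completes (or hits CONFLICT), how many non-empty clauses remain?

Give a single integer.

Answer: 0

Derivation:
unit clause [5] forces x5=T; simplify:
  drop -5 from [-5, 2] -> [2]
  drop -5 from [2, -5] -> [2]
  satisfied 1 clause(s); 6 remain; assigned so far: [5]
unit clause [2] forces x2=T; simplify:
  drop -2 from [-2, -1] -> [-1]
  drop -2 from [3, 1, -2] -> [3, 1]
  satisfied 3 clause(s); 3 remain; assigned so far: [2, 5]
unit clause [-1] forces x1=F; simplify:
  drop 1 from [1, 3] -> [3]
  drop 1 from [3, 1] -> [3]
  satisfied 1 clause(s); 2 remain; assigned so far: [1, 2, 5]
unit clause [3] forces x3=T; simplify:
  satisfied 2 clause(s); 0 remain; assigned so far: [1, 2, 3, 5]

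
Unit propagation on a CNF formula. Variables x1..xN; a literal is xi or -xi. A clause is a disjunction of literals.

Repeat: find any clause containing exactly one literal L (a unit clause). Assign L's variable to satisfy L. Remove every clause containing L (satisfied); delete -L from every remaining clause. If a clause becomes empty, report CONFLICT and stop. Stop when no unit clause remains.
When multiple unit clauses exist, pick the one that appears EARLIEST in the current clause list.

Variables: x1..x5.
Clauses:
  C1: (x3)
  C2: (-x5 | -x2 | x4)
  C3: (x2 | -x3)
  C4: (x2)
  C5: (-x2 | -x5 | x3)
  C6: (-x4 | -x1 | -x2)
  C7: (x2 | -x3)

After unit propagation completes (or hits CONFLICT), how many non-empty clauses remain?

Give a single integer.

unit clause [3] forces x3=T; simplify:
  drop -3 from [2, -3] -> [2]
  drop -3 from [2, -3] -> [2]
  satisfied 2 clause(s); 5 remain; assigned so far: [3]
unit clause [2] forces x2=T; simplify:
  drop -2 from [-5, -2, 4] -> [-5, 4]
  drop -2 from [-4, -1, -2] -> [-4, -1]
  satisfied 3 clause(s); 2 remain; assigned so far: [2, 3]

Answer: 2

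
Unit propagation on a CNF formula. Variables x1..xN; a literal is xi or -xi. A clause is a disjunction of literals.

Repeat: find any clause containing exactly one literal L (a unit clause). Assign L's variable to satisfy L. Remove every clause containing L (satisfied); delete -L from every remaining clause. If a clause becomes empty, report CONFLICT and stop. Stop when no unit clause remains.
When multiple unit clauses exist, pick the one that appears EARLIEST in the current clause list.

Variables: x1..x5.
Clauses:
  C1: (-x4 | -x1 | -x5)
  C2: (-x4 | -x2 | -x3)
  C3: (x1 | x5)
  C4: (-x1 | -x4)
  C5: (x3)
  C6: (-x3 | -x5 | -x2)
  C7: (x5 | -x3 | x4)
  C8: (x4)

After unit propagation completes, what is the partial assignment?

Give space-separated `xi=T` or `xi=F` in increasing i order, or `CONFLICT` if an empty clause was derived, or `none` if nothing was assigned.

Answer: x1=F x2=F x3=T x4=T x5=T

Derivation:
unit clause [3] forces x3=T; simplify:
  drop -3 from [-4, -2, -3] -> [-4, -2]
  drop -3 from [-3, -5, -2] -> [-5, -2]
  drop -3 from [5, -3, 4] -> [5, 4]
  satisfied 1 clause(s); 7 remain; assigned so far: [3]
unit clause [4] forces x4=T; simplify:
  drop -4 from [-4, -1, -5] -> [-1, -5]
  drop -4 from [-4, -2] -> [-2]
  drop -4 from [-1, -4] -> [-1]
  satisfied 2 clause(s); 5 remain; assigned so far: [3, 4]
unit clause [-2] forces x2=F; simplify:
  satisfied 2 clause(s); 3 remain; assigned so far: [2, 3, 4]
unit clause [-1] forces x1=F; simplify:
  drop 1 from [1, 5] -> [5]
  satisfied 2 clause(s); 1 remain; assigned so far: [1, 2, 3, 4]
unit clause [5] forces x5=T; simplify:
  satisfied 1 clause(s); 0 remain; assigned so far: [1, 2, 3, 4, 5]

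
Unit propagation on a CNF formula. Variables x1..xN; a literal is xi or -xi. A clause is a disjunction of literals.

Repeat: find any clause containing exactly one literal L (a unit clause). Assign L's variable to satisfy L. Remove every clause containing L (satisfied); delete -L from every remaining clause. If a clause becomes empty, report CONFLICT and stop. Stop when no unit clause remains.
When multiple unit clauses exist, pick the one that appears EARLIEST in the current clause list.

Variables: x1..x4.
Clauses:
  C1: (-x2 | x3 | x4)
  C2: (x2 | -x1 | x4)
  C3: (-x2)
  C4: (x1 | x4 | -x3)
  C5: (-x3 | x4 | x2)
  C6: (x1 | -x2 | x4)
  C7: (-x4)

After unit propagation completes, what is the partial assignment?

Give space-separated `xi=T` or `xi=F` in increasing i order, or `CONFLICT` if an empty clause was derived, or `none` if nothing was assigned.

unit clause [-2] forces x2=F; simplify:
  drop 2 from [2, -1, 4] -> [-1, 4]
  drop 2 from [-3, 4, 2] -> [-3, 4]
  satisfied 3 clause(s); 4 remain; assigned so far: [2]
unit clause [-4] forces x4=F; simplify:
  drop 4 from [-1, 4] -> [-1]
  drop 4 from [1, 4, -3] -> [1, -3]
  drop 4 from [-3, 4] -> [-3]
  satisfied 1 clause(s); 3 remain; assigned so far: [2, 4]
unit clause [-1] forces x1=F; simplify:
  drop 1 from [1, -3] -> [-3]
  satisfied 1 clause(s); 2 remain; assigned so far: [1, 2, 4]
unit clause [-3] forces x3=F; simplify:
  satisfied 2 clause(s); 0 remain; assigned so far: [1, 2, 3, 4]

Answer: x1=F x2=F x3=F x4=F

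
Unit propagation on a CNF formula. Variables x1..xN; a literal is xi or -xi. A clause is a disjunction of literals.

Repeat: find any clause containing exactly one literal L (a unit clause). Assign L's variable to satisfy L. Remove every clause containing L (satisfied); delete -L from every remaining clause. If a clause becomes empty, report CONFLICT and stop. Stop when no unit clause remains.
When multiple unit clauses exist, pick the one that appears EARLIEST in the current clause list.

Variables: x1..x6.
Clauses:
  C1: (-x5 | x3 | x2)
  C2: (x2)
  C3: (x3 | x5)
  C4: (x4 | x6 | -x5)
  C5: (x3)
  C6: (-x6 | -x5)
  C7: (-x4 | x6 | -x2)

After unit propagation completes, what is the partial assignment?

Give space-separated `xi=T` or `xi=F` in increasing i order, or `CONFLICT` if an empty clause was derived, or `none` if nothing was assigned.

Answer: x2=T x3=T

Derivation:
unit clause [2] forces x2=T; simplify:
  drop -2 from [-4, 6, -2] -> [-4, 6]
  satisfied 2 clause(s); 5 remain; assigned so far: [2]
unit clause [3] forces x3=T; simplify:
  satisfied 2 clause(s); 3 remain; assigned so far: [2, 3]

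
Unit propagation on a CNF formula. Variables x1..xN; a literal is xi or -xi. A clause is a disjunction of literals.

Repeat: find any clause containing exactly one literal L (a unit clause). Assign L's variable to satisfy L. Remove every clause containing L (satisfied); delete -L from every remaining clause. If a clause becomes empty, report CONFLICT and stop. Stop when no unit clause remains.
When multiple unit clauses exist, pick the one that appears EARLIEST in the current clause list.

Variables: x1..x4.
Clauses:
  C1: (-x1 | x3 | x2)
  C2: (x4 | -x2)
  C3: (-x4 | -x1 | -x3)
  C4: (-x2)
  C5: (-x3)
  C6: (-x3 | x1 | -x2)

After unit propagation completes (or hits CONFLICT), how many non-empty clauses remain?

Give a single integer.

unit clause [-2] forces x2=F; simplify:
  drop 2 from [-1, 3, 2] -> [-1, 3]
  satisfied 3 clause(s); 3 remain; assigned so far: [2]
unit clause [-3] forces x3=F; simplify:
  drop 3 from [-1, 3] -> [-1]
  satisfied 2 clause(s); 1 remain; assigned so far: [2, 3]
unit clause [-1] forces x1=F; simplify:
  satisfied 1 clause(s); 0 remain; assigned so far: [1, 2, 3]

Answer: 0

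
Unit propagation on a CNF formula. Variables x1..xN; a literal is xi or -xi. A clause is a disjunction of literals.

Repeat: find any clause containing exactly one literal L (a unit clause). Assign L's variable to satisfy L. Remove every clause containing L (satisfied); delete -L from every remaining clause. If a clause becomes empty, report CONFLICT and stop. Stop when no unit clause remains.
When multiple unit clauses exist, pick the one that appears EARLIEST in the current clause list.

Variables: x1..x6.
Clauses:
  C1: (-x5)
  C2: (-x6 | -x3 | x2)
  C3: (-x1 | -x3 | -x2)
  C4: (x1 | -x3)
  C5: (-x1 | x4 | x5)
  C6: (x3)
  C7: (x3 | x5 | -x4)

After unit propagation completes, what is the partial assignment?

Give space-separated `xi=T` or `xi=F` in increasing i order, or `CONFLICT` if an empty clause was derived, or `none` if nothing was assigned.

unit clause [-5] forces x5=F; simplify:
  drop 5 from [-1, 4, 5] -> [-1, 4]
  drop 5 from [3, 5, -4] -> [3, -4]
  satisfied 1 clause(s); 6 remain; assigned so far: [5]
unit clause [3] forces x3=T; simplify:
  drop -3 from [-6, -3, 2] -> [-6, 2]
  drop -3 from [-1, -3, -2] -> [-1, -2]
  drop -3 from [1, -3] -> [1]
  satisfied 2 clause(s); 4 remain; assigned so far: [3, 5]
unit clause [1] forces x1=T; simplify:
  drop -1 from [-1, -2] -> [-2]
  drop -1 from [-1, 4] -> [4]
  satisfied 1 clause(s); 3 remain; assigned so far: [1, 3, 5]
unit clause [-2] forces x2=F; simplify:
  drop 2 from [-6, 2] -> [-6]
  satisfied 1 clause(s); 2 remain; assigned so far: [1, 2, 3, 5]
unit clause [-6] forces x6=F; simplify:
  satisfied 1 clause(s); 1 remain; assigned so far: [1, 2, 3, 5, 6]
unit clause [4] forces x4=T; simplify:
  satisfied 1 clause(s); 0 remain; assigned so far: [1, 2, 3, 4, 5, 6]

Answer: x1=T x2=F x3=T x4=T x5=F x6=F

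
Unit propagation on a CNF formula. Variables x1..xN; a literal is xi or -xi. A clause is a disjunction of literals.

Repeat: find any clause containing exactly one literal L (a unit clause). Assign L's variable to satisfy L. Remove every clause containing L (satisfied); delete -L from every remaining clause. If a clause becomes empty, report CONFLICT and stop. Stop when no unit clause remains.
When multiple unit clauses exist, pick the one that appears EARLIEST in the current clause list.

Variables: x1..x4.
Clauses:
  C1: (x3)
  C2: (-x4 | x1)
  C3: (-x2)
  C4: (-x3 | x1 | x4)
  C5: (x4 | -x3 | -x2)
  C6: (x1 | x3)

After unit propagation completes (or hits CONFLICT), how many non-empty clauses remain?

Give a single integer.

Answer: 2

Derivation:
unit clause [3] forces x3=T; simplify:
  drop -3 from [-3, 1, 4] -> [1, 4]
  drop -3 from [4, -3, -2] -> [4, -2]
  satisfied 2 clause(s); 4 remain; assigned so far: [3]
unit clause [-2] forces x2=F; simplify:
  satisfied 2 clause(s); 2 remain; assigned so far: [2, 3]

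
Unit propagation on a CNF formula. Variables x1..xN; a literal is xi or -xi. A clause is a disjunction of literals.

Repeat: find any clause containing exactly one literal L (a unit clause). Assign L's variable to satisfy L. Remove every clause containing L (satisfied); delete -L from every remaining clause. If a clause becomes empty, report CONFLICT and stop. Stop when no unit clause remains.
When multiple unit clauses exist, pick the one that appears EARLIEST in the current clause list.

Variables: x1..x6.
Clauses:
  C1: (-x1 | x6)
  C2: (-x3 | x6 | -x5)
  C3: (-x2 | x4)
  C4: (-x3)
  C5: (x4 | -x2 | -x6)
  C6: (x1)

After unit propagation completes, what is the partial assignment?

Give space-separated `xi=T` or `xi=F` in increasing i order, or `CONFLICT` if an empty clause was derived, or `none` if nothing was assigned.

unit clause [-3] forces x3=F; simplify:
  satisfied 2 clause(s); 4 remain; assigned so far: [3]
unit clause [1] forces x1=T; simplify:
  drop -1 from [-1, 6] -> [6]
  satisfied 1 clause(s); 3 remain; assigned so far: [1, 3]
unit clause [6] forces x6=T; simplify:
  drop -6 from [4, -2, -6] -> [4, -2]
  satisfied 1 clause(s); 2 remain; assigned so far: [1, 3, 6]

Answer: x1=T x3=F x6=T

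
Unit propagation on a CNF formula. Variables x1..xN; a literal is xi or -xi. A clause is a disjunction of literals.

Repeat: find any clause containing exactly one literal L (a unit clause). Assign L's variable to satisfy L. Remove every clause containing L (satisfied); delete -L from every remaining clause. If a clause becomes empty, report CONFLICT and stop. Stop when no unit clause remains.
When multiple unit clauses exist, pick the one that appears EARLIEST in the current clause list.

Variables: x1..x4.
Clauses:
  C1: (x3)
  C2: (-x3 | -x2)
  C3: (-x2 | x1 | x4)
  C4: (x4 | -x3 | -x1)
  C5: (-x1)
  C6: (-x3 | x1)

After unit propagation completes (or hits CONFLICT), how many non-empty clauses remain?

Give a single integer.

unit clause [3] forces x3=T; simplify:
  drop -3 from [-3, -2] -> [-2]
  drop -3 from [4, -3, -1] -> [4, -1]
  drop -3 from [-3, 1] -> [1]
  satisfied 1 clause(s); 5 remain; assigned so far: [3]
unit clause [-2] forces x2=F; simplify:
  satisfied 2 clause(s); 3 remain; assigned so far: [2, 3]
unit clause [-1] forces x1=F; simplify:
  drop 1 from [1] -> [] (empty!)
  satisfied 2 clause(s); 1 remain; assigned so far: [1, 2, 3]
CONFLICT (empty clause)

Answer: 0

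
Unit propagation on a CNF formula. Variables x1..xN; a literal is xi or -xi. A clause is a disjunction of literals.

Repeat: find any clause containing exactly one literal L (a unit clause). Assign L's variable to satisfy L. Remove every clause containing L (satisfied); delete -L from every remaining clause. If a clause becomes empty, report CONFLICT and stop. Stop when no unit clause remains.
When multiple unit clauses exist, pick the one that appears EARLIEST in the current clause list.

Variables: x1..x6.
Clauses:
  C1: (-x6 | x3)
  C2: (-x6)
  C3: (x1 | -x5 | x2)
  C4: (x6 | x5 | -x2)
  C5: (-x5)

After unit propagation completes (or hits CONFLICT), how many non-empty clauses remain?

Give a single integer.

unit clause [-6] forces x6=F; simplify:
  drop 6 from [6, 5, -2] -> [5, -2]
  satisfied 2 clause(s); 3 remain; assigned so far: [6]
unit clause [-5] forces x5=F; simplify:
  drop 5 from [5, -2] -> [-2]
  satisfied 2 clause(s); 1 remain; assigned so far: [5, 6]
unit clause [-2] forces x2=F; simplify:
  satisfied 1 clause(s); 0 remain; assigned so far: [2, 5, 6]

Answer: 0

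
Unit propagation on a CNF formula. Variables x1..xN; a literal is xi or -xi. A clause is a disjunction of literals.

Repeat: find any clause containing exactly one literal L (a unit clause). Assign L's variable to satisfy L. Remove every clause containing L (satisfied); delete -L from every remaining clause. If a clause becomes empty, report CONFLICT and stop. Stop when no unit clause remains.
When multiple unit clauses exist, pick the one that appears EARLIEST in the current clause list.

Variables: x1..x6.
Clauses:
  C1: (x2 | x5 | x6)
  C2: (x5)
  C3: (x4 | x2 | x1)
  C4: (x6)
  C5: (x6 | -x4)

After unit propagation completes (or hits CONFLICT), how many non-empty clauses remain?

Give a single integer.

Answer: 1

Derivation:
unit clause [5] forces x5=T; simplify:
  satisfied 2 clause(s); 3 remain; assigned so far: [5]
unit clause [6] forces x6=T; simplify:
  satisfied 2 clause(s); 1 remain; assigned so far: [5, 6]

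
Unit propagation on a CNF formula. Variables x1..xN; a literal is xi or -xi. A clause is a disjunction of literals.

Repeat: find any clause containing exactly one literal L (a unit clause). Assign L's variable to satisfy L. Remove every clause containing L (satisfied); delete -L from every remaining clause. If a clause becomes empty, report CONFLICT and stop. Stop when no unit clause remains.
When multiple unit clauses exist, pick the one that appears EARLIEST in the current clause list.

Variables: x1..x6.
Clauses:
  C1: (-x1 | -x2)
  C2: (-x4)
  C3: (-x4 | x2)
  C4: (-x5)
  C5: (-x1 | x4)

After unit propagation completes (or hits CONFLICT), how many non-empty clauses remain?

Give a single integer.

Answer: 0

Derivation:
unit clause [-4] forces x4=F; simplify:
  drop 4 from [-1, 4] -> [-1]
  satisfied 2 clause(s); 3 remain; assigned so far: [4]
unit clause [-5] forces x5=F; simplify:
  satisfied 1 clause(s); 2 remain; assigned so far: [4, 5]
unit clause [-1] forces x1=F; simplify:
  satisfied 2 clause(s); 0 remain; assigned so far: [1, 4, 5]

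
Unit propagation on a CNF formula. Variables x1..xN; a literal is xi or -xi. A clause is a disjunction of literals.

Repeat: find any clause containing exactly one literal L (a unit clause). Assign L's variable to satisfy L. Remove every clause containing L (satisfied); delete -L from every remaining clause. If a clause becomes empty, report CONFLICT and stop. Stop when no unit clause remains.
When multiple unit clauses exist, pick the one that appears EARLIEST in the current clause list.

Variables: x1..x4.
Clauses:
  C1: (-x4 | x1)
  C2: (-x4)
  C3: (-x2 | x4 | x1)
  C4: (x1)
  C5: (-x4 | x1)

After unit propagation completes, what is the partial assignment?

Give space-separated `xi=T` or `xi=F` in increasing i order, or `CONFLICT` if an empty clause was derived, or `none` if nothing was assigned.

Answer: x1=T x4=F

Derivation:
unit clause [-4] forces x4=F; simplify:
  drop 4 from [-2, 4, 1] -> [-2, 1]
  satisfied 3 clause(s); 2 remain; assigned so far: [4]
unit clause [1] forces x1=T; simplify:
  satisfied 2 clause(s); 0 remain; assigned so far: [1, 4]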